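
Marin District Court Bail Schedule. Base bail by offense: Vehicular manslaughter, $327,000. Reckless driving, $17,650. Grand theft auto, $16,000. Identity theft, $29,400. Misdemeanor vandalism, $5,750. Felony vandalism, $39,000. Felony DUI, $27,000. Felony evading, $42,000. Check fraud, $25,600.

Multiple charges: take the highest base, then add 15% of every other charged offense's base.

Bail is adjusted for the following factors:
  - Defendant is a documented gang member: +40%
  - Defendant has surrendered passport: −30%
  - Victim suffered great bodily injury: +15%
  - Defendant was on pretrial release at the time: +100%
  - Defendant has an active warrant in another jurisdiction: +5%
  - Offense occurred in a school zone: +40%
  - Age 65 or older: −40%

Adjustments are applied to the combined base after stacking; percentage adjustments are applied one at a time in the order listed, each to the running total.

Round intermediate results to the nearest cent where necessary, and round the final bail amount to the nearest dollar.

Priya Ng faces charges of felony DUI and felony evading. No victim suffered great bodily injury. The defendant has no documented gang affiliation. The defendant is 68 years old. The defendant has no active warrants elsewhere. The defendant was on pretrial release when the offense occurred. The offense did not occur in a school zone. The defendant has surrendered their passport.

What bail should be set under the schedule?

$38,682

Base amounts from the schedule: felony DUI $27,000; felony evading $42,000.
Stacking rule: highest base plus 15% of each additional charge. Highest is felony evading at $42,000. Additional: $27,000 × 15% = $4,050. Combined base = $42,000 + $4,050 = $46,050.
Defendant has surrendered passport (−30%): $46,050 × 0.7 = $32,235.
Defendant was on pretrial release at the time (+100%): $32,235 × 2 = $64,470.
Age 65 or older (−40%): $64,470 × 0.6 = $38,682.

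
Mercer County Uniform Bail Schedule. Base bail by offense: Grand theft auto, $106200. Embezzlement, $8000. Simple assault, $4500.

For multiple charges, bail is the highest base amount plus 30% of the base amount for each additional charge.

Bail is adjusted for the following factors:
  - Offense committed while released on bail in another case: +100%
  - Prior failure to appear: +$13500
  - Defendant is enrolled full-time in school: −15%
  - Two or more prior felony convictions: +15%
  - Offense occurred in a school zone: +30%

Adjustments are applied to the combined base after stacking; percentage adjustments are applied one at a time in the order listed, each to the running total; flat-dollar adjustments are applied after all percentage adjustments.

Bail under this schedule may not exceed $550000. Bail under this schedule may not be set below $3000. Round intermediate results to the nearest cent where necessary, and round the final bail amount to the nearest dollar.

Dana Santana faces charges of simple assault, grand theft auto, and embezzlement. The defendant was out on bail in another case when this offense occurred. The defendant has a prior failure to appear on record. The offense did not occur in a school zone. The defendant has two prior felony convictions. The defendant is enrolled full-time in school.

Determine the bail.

Base amounts from the schedule: simple assault $4500; grand theft auto $106200; embezzlement $8000.
Stacking rule: highest base plus 30% of each additional charge. Highest is grand theft auto at $106200. Additional: $4500 × 30% = $1350; $8000 × 30% = $2400. Combined base = $106200 + $3750 = $109950.
Offense committed while released on bail in another case (+100%): $109950 × 2 = $219900.
Defendant is enrolled full-time in school (−15%): $219900 × 0.85 = $186915.
Two or more prior felony convictions (+15%): $186915 × 1.15 = $214952.25.
Prior failure to appear (+$13500 flat): $214952.25 + $13500 = $228452.25.
$228452.25 is within the $550000 maximum.
$228452.25 is at or above the $3000 minimum.
Rounded to the nearest dollar: $228452.

$228452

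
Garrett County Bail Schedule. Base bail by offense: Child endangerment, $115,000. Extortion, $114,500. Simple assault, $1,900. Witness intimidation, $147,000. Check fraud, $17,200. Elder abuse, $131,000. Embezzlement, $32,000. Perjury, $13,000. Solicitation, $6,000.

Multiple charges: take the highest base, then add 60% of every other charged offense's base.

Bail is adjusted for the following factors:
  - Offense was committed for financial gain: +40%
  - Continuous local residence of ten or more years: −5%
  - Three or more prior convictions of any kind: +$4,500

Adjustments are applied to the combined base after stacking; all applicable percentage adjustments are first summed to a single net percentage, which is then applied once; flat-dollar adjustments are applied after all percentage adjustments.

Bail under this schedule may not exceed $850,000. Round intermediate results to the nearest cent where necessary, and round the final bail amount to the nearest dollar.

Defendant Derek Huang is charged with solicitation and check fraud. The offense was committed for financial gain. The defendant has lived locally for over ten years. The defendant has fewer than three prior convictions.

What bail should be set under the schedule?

Base amounts from the schedule: solicitation $6,000; check fraud $17,200.
Stacking rule: highest base plus 60% of each additional charge. Highest is check fraud at $17,200. Additional: $6,000 × 60% = $3,600. Combined base = $17,200 + $3,600 = $20,800.
Net percentage adjustment: +40% −5% = +35%. $20,800 × 1.35 = $28,080.
$28,080 is within the $850,000 maximum.

$28,080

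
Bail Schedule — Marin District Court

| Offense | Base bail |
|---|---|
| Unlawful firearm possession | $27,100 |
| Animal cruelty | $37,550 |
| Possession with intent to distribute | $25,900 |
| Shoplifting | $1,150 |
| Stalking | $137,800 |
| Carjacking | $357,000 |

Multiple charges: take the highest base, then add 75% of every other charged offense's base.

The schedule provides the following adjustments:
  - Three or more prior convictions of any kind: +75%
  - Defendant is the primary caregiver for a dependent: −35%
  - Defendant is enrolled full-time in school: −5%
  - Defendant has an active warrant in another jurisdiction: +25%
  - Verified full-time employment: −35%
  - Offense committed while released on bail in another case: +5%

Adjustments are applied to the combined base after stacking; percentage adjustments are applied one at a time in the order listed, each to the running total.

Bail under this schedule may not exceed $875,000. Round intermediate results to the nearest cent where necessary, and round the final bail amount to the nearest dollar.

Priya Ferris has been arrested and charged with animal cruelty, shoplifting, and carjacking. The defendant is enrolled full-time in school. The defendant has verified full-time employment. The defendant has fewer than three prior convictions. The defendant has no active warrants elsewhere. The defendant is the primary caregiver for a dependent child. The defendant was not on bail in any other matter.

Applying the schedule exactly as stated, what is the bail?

$154,941

Base amounts from the schedule: animal cruelty $37,550; shoplifting $1,150; carjacking $357,000.
Stacking rule: highest base plus 75% of each additional charge. Highest is carjacking at $357,000. Additional: $37,550 × 75% = $28,162.50; $1,150 × 75% = $862.50. Combined base = $357,000 + $29,025 = $386,025.
Defendant is the primary caregiver for a dependent (−35%): $386,025 × 0.65 = $250,916.25.
Defendant is enrolled full-time in school (−5%): $250,916.25 × 0.95 = $238,370.44.
Verified full-time employment (−35%): $238,370.44 × 0.65 = $154,940.79.
$154,940.79 is within the $875,000 maximum.
Rounded to the nearest dollar: $154,941.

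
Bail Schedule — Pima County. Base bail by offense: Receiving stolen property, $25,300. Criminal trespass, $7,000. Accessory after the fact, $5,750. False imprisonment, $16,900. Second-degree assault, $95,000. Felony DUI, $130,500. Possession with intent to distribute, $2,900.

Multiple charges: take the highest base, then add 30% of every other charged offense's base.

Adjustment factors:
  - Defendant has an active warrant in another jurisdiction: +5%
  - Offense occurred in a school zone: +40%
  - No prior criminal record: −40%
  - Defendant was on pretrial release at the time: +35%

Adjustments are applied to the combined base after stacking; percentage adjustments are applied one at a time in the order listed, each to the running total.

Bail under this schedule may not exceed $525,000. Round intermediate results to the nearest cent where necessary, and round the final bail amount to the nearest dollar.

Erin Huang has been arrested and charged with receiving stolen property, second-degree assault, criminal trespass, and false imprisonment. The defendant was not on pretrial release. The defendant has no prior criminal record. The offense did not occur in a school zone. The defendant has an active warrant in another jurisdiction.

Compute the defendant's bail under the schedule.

Base amounts from the schedule: receiving stolen property $25,300; second-degree assault $95,000; criminal trespass $7,000; false imprisonment $16,900.
Stacking rule: highest base plus 30% of each additional charge. Highest is second-degree assault at $95,000. Additional: $25,300 × 30% = $7,590; $7,000 × 30% = $2,100; $16,900 × 30% = $5,070. Combined base = $95,000 + $14,760 = $109,760.
Defendant has an active warrant in another jurisdiction (+5%): $109,760 × 1.05 = $115,248.
No prior criminal record (−40%): $115,248 × 0.6 = $69,148.80.
$69,148.80 is within the $525,000 maximum.
Rounded to the nearest dollar: $69,149.

$69,149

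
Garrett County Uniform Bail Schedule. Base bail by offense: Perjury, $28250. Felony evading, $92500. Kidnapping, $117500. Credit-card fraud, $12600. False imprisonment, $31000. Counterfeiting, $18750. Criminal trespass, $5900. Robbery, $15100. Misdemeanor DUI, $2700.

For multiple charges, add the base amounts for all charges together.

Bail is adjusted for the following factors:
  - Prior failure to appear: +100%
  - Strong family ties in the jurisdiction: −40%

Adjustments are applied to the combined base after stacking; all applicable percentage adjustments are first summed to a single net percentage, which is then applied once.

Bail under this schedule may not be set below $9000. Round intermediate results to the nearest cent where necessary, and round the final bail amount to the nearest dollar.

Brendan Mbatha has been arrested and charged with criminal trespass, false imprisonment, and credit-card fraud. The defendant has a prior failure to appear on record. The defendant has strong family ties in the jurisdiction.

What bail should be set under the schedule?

Base amounts from the schedule: criminal trespass $5900; false imprisonment $31000; credit-card fraud $12600.
Stacking rule: sum of all bases. $5900 + $31000 + $12600 = $49500.
Net percentage adjustment: +100% −40% = +60%. $49500 × 1.6 = $79200.
$79200 is at or above the $9000 minimum.

$79200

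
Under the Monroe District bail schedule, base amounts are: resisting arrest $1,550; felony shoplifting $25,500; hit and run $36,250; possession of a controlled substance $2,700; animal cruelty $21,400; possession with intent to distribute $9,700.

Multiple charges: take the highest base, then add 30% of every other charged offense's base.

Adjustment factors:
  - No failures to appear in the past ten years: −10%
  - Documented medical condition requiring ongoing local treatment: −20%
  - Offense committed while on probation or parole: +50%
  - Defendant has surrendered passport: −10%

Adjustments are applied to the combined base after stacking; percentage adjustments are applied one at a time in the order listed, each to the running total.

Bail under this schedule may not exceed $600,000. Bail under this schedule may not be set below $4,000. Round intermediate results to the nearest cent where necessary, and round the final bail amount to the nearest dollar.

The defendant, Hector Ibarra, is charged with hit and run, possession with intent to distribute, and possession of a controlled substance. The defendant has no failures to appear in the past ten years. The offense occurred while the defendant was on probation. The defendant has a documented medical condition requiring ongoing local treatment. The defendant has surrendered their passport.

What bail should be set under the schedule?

$38,851

Base amounts from the schedule: hit and run $36,250; possession with intent to distribute $9,700; possession of a controlled substance $2,700.
Stacking rule: highest base plus 30% of each additional charge. Highest is hit and run at $36,250. Additional: $9,700 × 30% = $2,910; $2,700 × 30% = $810. Combined base = $36,250 + $3,720 = $39,970.
No failures to appear in the past ten years (−10%): $39,970 × 0.9 = $35,973.
Documented medical condition requiring ongoing local treatment (−20%): $35,973 × 0.8 = $28,778.40.
Offense committed while on probation or parole (+50%): $28,778.40 × 1.5 = $43,167.60.
Defendant has surrendered passport (−10%): $43,167.60 × 0.9 = $38,850.84.
$38,850.84 is within the $600,000 maximum.
$38,850.84 is at or above the $4,000 minimum.
Rounded to the nearest dollar: $38,851.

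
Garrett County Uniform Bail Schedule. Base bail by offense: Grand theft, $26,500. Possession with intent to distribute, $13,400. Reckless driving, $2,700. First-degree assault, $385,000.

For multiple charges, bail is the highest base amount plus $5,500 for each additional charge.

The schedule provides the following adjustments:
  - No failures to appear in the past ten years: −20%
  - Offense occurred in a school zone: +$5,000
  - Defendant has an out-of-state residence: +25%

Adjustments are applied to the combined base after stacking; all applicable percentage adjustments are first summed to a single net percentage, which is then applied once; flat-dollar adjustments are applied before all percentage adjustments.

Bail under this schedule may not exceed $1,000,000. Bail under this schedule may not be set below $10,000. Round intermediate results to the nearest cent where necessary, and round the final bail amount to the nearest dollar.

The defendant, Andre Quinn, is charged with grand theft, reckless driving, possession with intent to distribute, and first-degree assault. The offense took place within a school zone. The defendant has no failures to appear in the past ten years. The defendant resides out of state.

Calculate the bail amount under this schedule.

Base amounts from the schedule: grand theft $26,500; reckless driving $2,700; possession with intent to distribute $13,400; first-degree assault $385,000.
Stacking rule: highest base plus $5,500 per additional charge. Highest is first-degree assault at $385,000; 3 additional charges → +$16,500. Combined base = $401,500.
Offense occurred in a school zone (+$5,000 flat): $401,500 + $5,000 = $406,500.
Net percentage adjustment: −20% +25% = +5%. $406,500 × 1.05 = $426,825.
$426,825 is within the $1,000,000 maximum.
$426,825 is at or above the $10,000 minimum.

$426,825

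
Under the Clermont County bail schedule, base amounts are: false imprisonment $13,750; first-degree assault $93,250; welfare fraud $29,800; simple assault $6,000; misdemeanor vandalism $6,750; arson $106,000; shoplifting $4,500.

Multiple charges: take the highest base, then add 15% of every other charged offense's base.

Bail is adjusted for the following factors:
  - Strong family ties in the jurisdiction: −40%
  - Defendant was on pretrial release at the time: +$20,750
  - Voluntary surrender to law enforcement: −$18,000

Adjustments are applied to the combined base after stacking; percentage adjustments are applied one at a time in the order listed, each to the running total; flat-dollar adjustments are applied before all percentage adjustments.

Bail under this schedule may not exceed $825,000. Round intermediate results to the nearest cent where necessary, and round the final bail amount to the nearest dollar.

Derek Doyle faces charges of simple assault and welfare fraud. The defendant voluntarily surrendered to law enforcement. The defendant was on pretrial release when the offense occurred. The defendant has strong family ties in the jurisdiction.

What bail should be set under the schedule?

Base amounts from the schedule: simple assault $6,000; welfare fraud $29,800.
Stacking rule: highest base plus 15% of each additional charge. Highest is welfare fraud at $29,800. Additional: $6,000 × 15% = $900. Combined base = $29,800 + $900 = $30,700.
Defendant was on pretrial release at the time (+$20,750 flat): $30,700 + $20,750 = $51,450.
Voluntary surrender to law enforcement (−$18,000 flat): $51,450 − $18,000 = $33,450.
Strong family ties in the jurisdiction (−40%): $33,450 × 0.6 = $20,070.
$20,070 is within the $825,000 maximum.

$20,070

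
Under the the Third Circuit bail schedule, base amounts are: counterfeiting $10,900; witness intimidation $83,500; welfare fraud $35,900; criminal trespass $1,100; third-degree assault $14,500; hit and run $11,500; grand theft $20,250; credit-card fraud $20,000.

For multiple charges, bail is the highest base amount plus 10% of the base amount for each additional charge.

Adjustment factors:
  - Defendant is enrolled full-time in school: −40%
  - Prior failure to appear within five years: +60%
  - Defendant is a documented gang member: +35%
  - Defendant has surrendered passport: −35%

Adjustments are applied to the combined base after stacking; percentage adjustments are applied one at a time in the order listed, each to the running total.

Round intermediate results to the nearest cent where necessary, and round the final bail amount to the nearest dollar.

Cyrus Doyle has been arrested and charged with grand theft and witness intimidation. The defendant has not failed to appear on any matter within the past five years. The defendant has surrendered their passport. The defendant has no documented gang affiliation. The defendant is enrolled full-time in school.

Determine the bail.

$33,355

Base amounts from the schedule: grand theft $20,250; witness intimidation $83,500.
Stacking rule: highest base plus 10% of each additional charge. Highest is witness intimidation at $83,500. Additional: $20,250 × 10% = $2,025. Combined base = $83,500 + $2,025 = $85,525.
Defendant is enrolled full-time in school (−40%): $85,525 × 0.6 = $51,315.
Defendant has surrendered passport (−35%): $51,315 × 0.65 = $33,354.75.
Rounded to the nearest dollar: $33,355.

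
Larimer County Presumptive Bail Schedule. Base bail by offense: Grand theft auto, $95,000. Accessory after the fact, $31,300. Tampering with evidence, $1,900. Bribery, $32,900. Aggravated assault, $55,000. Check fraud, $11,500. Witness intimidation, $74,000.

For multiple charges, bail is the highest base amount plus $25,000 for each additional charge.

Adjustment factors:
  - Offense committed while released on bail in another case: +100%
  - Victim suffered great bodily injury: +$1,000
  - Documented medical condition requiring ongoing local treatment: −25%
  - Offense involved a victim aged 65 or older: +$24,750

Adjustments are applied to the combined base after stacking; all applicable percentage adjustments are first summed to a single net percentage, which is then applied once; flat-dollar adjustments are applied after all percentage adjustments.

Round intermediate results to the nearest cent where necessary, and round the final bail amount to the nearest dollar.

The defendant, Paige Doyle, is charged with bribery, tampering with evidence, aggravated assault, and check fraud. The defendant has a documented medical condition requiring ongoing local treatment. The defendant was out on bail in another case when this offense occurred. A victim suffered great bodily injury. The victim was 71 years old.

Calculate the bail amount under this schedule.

$253,250

Base amounts from the schedule: bribery $32,900; tampering with evidence $1,900; aggravated assault $55,000; check fraud $11,500.
Stacking rule: highest base plus $25,000 per additional charge. Highest is aggravated assault at $55,000; 3 additional charges → +$75,000. Combined base = $130,000.
Net percentage adjustment: +100% −25% = +75%. $130,000 × 1.75 = $227,500.
Victim suffered great bodily injury (+$1,000 flat): $227,500 + $1,000 = $228,500.
Offense involved a victim aged 65 or older (+$24,750 flat): $228,500 + $24,750 = $253,250.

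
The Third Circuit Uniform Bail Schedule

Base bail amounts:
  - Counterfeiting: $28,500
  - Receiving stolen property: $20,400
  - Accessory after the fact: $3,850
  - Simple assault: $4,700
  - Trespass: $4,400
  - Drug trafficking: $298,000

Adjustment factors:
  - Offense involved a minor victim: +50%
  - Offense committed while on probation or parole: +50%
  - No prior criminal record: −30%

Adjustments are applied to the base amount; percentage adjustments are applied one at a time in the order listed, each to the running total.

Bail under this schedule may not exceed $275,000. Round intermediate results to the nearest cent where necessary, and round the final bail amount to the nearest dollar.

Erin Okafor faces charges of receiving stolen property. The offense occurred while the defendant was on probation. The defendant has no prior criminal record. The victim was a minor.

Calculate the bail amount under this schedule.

Base amounts from the schedule: receiving stolen property $20,400.
Single charge. Combined base = $20,400.
Offense involved a minor victim (+50%): $20,400 × 1.5 = $30,600.
Offense committed while on probation or parole (+50%): $30,600 × 1.5 = $45,900.
No prior criminal record (−30%): $45,900 × 0.7 = $32,130.
$32,130 is within the $275,000 maximum.

$32,130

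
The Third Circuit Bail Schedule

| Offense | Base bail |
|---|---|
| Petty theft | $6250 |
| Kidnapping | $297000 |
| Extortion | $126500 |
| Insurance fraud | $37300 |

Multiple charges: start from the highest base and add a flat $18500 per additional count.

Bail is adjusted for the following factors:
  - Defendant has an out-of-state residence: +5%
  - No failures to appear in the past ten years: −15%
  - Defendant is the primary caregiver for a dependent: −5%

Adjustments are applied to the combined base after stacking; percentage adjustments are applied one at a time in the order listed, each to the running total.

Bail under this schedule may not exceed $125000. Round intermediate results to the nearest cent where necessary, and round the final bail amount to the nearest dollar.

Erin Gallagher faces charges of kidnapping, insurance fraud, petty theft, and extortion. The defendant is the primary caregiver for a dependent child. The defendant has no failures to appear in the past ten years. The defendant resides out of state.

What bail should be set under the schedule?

Base amounts from the schedule: kidnapping $297000; insurance fraud $37300; petty theft $6250; extortion $126500.
Stacking rule: highest base plus $18500 per additional charge. Highest is kidnapping at $297000; 3 additional charges → +$55500. Combined base = $352500.
Defendant has an out-of-state residence (+5%): $352500 × 1.05 = $370125.
No failures to appear in the past ten years (−15%): $370125 × 0.85 = $314606.25.
Defendant is the primary caregiver for a dependent (−5%): $314606.25 × 0.95 = $298875.94.
Result $298875.94 exceeds the maximum of $125000; bail is capped at $125000.

$125000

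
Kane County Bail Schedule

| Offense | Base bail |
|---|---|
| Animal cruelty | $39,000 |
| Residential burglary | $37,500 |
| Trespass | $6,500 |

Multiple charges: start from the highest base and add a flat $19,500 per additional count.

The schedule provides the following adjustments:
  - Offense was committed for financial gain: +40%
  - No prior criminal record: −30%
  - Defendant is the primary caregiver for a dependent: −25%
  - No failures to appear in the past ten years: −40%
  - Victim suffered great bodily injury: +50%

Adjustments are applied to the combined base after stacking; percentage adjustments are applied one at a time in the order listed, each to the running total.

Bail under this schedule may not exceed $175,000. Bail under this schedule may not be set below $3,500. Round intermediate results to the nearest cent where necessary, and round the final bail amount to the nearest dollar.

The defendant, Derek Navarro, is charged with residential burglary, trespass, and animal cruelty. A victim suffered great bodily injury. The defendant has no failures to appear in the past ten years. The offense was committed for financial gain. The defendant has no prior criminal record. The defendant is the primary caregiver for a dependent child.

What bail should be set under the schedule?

$51,597

Base amounts from the schedule: residential burglary $37,500; trespass $6,500; animal cruelty $39,000.
Stacking rule: highest base plus $19,500 per additional charge. Highest is animal cruelty at $39,000; 2 additional charges → +$39,000. Combined base = $78,000.
Offense was committed for financial gain (+40%): $78,000 × 1.4 = $109,200.
No prior criminal record (−30%): $109,200 × 0.7 = $76,440.
Defendant is the primary caregiver for a dependent (−25%): $76,440 × 0.75 = $57,330.
No failures to appear in the past ten years (−40%): $57,330 × 0.6 = $34,398.
Victim suffered great bodily injury (+50%): $34,398 × 1.5 = $51,597.
$51,597 is within the $175,000 maximum.
$51,597 is at or above the $3,500 minimum.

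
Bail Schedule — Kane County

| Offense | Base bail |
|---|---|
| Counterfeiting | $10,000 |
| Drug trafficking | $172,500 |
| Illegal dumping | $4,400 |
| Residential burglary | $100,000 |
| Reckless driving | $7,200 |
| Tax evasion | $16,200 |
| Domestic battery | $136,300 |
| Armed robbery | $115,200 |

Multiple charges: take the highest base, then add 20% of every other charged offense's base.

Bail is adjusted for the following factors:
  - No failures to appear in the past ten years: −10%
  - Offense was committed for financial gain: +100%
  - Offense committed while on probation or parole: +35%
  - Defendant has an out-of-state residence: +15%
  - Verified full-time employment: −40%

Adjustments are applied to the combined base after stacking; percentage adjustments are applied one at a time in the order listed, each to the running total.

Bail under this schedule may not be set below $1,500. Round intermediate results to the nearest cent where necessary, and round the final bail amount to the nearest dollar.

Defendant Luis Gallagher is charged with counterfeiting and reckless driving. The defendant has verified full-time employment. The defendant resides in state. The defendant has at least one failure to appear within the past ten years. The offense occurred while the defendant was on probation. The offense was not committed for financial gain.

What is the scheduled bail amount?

$9,266

Base amounts from the schedule: counterfeiting $10,000; reckless driving $7,200.
Stacking rule: highest base plus 20% of each additional charge. Highest is counterfeiting at $10,000. Additional: $7,200 × 20% = $1,440. Combined base = $10,000 + $1,440 = $11,440.
Offense committed while on probation or parole (+35%): $11,440 × 1.35 = $15,444.
Verified full-time employment (−40%): $15,444 × 0.6 = $9,266.40.
$9,266.40 is at or above the $1,500 minimum.
Rounded to the nearest dollar: $9,266.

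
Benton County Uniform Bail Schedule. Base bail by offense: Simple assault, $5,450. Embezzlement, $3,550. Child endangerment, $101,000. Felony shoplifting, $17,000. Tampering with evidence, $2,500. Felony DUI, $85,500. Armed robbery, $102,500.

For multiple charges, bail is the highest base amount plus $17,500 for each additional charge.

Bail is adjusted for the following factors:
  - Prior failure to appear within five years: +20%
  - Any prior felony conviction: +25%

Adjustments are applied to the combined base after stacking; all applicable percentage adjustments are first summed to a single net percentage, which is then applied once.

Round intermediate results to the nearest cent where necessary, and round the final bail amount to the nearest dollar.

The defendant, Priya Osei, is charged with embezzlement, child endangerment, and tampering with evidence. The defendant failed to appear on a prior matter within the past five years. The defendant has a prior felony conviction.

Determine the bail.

Base amounts from the schedule: embezzlement $3,550; child endangerment $101,000; tampering with evidence $2,500.
Stacking rule: highest base plus $17,500 per additional charge. Highest is child endangerment at $101,000; 2 additional charges → +$35,000. Combined base = $136,000.
Net percentage adjustment: +20% +25% = +45%. $136,000 × 1.45 = $197,200.

$197,200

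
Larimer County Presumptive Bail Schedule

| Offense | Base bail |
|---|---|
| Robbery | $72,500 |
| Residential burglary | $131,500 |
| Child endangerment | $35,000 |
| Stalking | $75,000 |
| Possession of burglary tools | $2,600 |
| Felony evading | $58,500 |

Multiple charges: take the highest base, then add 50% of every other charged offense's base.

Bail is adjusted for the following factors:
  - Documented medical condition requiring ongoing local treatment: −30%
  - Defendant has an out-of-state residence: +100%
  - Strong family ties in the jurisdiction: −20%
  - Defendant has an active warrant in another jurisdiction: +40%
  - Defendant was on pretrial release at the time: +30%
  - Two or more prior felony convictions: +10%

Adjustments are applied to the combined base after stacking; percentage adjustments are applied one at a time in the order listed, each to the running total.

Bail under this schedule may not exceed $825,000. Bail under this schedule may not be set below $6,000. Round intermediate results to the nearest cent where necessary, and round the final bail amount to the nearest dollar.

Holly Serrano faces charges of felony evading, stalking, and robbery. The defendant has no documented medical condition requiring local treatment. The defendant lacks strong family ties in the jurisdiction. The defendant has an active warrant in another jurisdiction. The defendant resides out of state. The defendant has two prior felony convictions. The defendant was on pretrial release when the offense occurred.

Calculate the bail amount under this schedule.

$562,562

Base amounts from the schedule: felony evading $58,500; stalking $75,000; robbery $72,500.
Stacking rule: highest base plus 50% of each additional charge. Highest is stalking at $75,000. Additional: $58,500 × 50% = $29,250; $72,500 × 50% = $36,250. Combined base = $75,000 + $65,500 = $140,500.
Defendant has an out-of-state residence (+100%): $140,500 × 2 = $281,000.
Defendant has an active warrant in another jurisdiction (+40%): $281,000 × 1.4 = $393,400.
Defendant was on pretrial release at the time (+30%): $393,400 × 1.3 = $511,420.
Two or more prior felony convictions (+10%): $511,420 × 1.1 = $562,562.
$562,562 is within the $825,000 maximum.
$562,562 is at or above the $6,000 minimum.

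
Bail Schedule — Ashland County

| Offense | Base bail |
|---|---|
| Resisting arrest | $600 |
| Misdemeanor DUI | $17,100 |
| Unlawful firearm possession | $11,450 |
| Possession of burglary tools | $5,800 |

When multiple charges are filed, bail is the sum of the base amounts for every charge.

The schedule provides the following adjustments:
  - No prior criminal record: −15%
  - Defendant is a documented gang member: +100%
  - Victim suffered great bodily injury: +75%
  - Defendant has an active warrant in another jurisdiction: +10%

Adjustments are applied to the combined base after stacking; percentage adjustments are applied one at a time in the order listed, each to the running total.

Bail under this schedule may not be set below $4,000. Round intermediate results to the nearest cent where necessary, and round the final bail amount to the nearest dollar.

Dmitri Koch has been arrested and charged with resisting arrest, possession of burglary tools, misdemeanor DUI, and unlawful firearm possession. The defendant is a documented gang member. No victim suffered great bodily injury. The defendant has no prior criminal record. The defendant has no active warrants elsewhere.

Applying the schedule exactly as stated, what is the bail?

$59,415

Base amounts from the schedule: resisting arrest $600; possession of burglary tools $5,800; misdemeanor DUI $17,100; unlawful firearm possession $11,450.
Stacking rule: sum of all bases. $600 + $5,800 + $17,100 + $11,450 = $34,950.
No prior criminal record (−15%): $34,950 × 0.85 = $29,707.50.
Defendant is a documented gang member (+100%): $29,707.50 × 2 = $59,415.
$59,415 is at or above the $4,000 minimum.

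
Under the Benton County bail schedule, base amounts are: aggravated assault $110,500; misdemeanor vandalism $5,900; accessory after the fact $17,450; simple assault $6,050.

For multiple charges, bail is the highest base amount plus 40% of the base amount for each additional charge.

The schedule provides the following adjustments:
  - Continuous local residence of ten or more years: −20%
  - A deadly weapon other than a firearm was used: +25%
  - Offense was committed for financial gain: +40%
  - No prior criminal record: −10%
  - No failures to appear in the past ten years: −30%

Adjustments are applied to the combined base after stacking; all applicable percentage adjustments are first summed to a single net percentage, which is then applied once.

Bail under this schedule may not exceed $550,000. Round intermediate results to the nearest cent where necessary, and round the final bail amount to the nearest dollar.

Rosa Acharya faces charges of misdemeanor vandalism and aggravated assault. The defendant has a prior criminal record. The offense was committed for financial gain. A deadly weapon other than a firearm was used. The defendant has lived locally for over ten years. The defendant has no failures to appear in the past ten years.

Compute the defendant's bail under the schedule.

$129,789

Base amounts from the schedule: misdemeanor vandalism $5,900; aggravated assault $110,500.
Stacking rule: highest base plus 40% of each additional charge. Highest is aggravated assault at $110,500. Additional: $5,900 × 40% = $2,360. Combined base = $110,500 + $2,360 = $112,860.
Net percentage adjustment: −20% +25% +40% −30% = +15%. $112,860 × 1.15 = $129,789.
$129,789 is within the $550,000 maximum.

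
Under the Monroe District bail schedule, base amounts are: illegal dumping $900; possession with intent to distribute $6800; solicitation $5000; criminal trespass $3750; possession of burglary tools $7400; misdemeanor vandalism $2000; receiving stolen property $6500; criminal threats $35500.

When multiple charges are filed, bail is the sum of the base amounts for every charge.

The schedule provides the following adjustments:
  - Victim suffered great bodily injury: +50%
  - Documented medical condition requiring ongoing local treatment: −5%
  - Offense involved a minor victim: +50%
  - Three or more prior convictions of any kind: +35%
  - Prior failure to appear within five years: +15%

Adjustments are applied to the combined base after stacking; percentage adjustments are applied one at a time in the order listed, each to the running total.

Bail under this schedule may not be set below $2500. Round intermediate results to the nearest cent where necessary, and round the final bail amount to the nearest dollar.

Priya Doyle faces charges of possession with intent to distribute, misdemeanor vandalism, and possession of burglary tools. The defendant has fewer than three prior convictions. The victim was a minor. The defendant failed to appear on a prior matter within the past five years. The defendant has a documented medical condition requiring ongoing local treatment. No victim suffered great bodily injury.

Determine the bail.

$26548

Base amounts from the schedule: possession with intent to distribute $6800; misdemeanor vandalism $2000; possession of burglary tools $7400.
Stacking rule: sum of all bases. $6800 + $2000 + $7400 = $16200.
Documented medical condition requiring ongoing local treatment (−5%): $16200 × 0.95 = $15390.
Offense involved a minor victim (+50%): $15390 × 1.5 = $23085.
Prior failure to appear within five years (+15%): $23085 × 1.15 = $26547.75.
$26547.75 is at or above the $2500 minimum.
Rounded to the nearest dollar: $26548.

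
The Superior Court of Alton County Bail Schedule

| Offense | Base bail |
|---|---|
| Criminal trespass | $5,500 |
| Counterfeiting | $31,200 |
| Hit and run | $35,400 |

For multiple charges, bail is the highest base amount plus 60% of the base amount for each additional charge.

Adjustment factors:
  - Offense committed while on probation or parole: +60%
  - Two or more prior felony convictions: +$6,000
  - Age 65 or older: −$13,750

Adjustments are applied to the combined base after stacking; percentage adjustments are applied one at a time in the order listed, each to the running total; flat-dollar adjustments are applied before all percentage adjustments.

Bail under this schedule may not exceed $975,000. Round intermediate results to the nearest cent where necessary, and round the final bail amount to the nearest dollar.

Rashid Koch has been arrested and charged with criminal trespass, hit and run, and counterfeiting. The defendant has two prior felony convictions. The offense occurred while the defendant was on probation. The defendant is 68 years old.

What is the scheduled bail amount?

Base amounts from the schedule: criminal trespass $5,500; hit and run $35,400; counterfeiting $31,200.
Stacking rule: highest base plus 60% of each additional charge. Highest is hit and run at $35,400. Additional: $5,500 × 60% = $3,300; $31,200 × 60% = $18,720. Combined base = $35,400 + $22,020 = $57,420.
Two or more prior felony convictions (+$6,000 flat): $57,420 + $6,000 = $63,420.
Age 65 or older (−$13,750 flat): $63,420 − $13,750 = $49,670.
Offense committed while on probation or parole (+60%): $49,670 × 1.6 = $79,472.
$79,472 is within the $975,000 maximum.

$79,472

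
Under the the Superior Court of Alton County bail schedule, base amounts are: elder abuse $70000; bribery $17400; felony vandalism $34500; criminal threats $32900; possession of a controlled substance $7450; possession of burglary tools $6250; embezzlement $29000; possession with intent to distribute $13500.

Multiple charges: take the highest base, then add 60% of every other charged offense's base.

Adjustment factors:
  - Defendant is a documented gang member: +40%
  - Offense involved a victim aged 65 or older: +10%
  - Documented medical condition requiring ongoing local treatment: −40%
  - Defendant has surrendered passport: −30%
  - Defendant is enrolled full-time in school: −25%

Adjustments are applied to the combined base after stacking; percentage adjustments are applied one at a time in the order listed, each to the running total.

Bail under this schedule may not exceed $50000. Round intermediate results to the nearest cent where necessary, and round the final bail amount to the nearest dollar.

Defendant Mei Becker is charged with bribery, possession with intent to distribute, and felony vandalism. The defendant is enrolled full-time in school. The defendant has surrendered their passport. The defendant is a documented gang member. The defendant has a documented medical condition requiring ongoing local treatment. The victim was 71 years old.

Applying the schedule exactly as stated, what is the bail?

Base amounts from the schedule: bribery $17400; possession with intent to distribute $13500; felony vandalism $34500.
Stacking rule: highest base plus 60% of each additional charge. Highest is felony vandalism at $34500. Additional: $17400 × 60% = $10440; $13500 × 60% = $8100. Combined base = $34500 + $18540 = $53040.
Defendant is a documented gang member (+40%): $53040 × 1.4 = $74256.
Offense involved a victim aged 65 or older (+10%): $74256 × 1.1 = $81681.60.
Documented medical condition requiring ongoing local treatment (−40%): $81681.60 × 0.6 = $49008.96.
Defendant has surrendered passport (−30%): $49008.96 × 0.7 = $34306.27.
Defendant is enrolled full-time in school (−25%): $34306.27 × 0.75 = $25729.70.
$25729.70 is within the $50000 maximum.
Rounded to the nearest dollar: $25730.

$25730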